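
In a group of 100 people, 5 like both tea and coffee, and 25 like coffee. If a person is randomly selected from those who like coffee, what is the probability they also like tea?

P(A ∩ B) = 5/100 = 1/20
P(B) = 25/100 = 1/4
P(A|B) = P(A ∩ B) / P(B) = (1/20) / (1/4) = 1/5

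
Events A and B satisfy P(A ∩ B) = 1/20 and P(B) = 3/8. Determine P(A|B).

P(A|B) = P(A ∩ B) / P(B)
= (1/20) / (3/8)
= 2/15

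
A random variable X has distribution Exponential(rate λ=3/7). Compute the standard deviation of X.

For X ~ Exponential(rate λ=3/7):
Var(X) = \frac{49}{9}
SD(X) = √(Var(X)) = √(\frac{49}{9}) = \frac{7}{3}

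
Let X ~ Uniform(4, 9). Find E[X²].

Using the identity E[X²] = Var(X) + (E[X])²:
E[X] = \frac{13}{2}
Var(X) = \frac{25}{12}
E[X²] = \frac{25}{12} + (\frac{13}{2})²
= \frac{133}{3}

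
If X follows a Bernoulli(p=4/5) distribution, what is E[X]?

For X ~ Bernoulli(p=4/5), the expected value is:
E[X] = \frac{4}{5}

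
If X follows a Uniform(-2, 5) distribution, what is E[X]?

For X ~ Uniform(-2, 5), the expected value is:
E[X] = \frac{3}{2}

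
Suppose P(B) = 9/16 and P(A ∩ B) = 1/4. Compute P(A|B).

P(A|B) = P(A ∩ B) / P(B)
= (1/4) / (9/16)
= 4/9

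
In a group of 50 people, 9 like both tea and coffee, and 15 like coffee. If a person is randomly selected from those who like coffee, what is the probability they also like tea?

P(A ∩ B) = 9/50
P(B) = 15/50 = 3/10
P(A|B) = P(A ∩ B) / P(B) = (9/50) / (3/10) = 3/5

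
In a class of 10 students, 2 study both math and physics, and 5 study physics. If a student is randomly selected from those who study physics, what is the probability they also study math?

P(A ∩ B) = 2/10 = 1/5
P(B) = 5/10 = 1/2
P(A|B) = P(A ∩ B) / P(B) = (1/5) / (1/2) = 2/5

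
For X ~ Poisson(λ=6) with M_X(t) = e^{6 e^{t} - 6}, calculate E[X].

To find E[X], compute M^(1)(0):
M^(1)(t) = 6 e^{t} e^{6 e^{t} - 6}
M^(1)(0) = 6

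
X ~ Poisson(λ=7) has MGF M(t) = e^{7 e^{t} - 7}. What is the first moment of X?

To find E[X], compute M^(1)(0):
M^(1)(t) = 7 e^{t} e^{7 e^{t} - 7}
M^(1)(0) = 7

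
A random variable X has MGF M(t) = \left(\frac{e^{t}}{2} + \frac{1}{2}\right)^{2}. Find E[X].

To find E[X], compute M^(1)(0):
M^(1)(t) = \left(\frac{e^{t}}{2} + \frac{1}{2}\right) e^{t}
M^(1)(0) = 1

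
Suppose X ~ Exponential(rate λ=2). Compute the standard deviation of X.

For X ~ Exponential(rate λ=2):
Var(X) = \frac{1}{4}
SD(X) = √(Var(X)) = √(\frac{1}{4}) = \frac{1}{2}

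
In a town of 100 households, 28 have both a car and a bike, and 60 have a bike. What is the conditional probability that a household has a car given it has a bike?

P(A ∩ B) = 28/100 = 7/25
P(B) = 60/100 = 3/5
P(A|B) = P(A ∩ B) / P(B) = (7/25) / (3/5) = 7/15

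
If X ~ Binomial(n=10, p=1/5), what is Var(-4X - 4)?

For X ~ Binomial(n=10, p=1/5):
Var(X) = \frac{8}{5}
Var(-4X - 4) = (-4)² × Var(X) = 16 × \frac{8}{5} = \frac{128}{5}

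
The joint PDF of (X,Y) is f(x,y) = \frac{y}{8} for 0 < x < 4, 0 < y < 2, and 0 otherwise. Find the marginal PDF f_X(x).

f_X(x) = ∫_0^2 f(x,y) dy
= ∫_0^2 \frac{y}{8} dy
= \frac{1}{4} for 0 < x < 4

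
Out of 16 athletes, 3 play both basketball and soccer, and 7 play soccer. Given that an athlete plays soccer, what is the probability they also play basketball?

P(A ∩ B) = 3/16
P(B) = 7/16
P(A|B) = P(A ∩ B) / P(B) = (3/16) / (7/16) = 3/7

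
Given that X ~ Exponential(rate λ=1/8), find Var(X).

For X ~ Exponential(rate λ=1/8):
Var(X) = 64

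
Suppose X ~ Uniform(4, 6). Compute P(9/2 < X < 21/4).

P(9/2 < X < 21/4) = ∫_{9/2}^{21/4} f(x) dx
where f(x) = \frac{1}{2}
= \frac{3}{8}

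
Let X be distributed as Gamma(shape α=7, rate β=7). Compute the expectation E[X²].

Using the identity E[X²] = Var(X) + (E[X])²:
E[X] = 1
Var(X) = \frac{1}{7}
E[X²] = \frac{1}{7} + (1)²
= \frac{8}{7}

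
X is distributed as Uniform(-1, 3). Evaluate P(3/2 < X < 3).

P(3/2 < X < 3) = ∫_{3/2}^{3} f(x) dx
where f(x) = \frac{1}{4}
= \frac{3}{8}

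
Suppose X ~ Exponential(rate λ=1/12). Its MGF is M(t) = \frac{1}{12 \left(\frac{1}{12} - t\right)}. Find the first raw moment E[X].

To find E[X], compute M^(1)(0):
M^(1)(t) = \frac{1}{12 \left(\frac{1}{12} - t\right)^{2}}
M^(1)(0) = 12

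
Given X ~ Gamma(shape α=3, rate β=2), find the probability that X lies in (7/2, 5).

P(7/2 < X < 5) = ∫_{7/2}^{5} f(x) dx
where f(x) = 4 x^{2} e^{- 2 x}
= \frac{-122 + 65 e^{3}}{2 e^{10}}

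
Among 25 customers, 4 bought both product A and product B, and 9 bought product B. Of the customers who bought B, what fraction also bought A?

P(A ∩ B) = 4/25
P(B) = 9/25
P(A|B) = P(A ∩ B) / P(B) = (4/25) / (9/25) = 4/9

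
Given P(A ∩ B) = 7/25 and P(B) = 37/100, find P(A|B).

P(A|B) = P(A ∩ B) / P(B)
= (7/25) / (37/100)
= 28/37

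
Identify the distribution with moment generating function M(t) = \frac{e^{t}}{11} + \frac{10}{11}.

The MGF M(t) = \frac{e^{t}}{11} + \frac{10}{11} is the standard form for the Bernoulli distribution.
Comparing with the known MGF formula identifies: Bernoulli(p=1/11)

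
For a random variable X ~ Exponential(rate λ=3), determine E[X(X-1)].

E[X(X-1)] = E[X² - X] = E[X²] - E[X]
E[X] = \frac{1}{3}
E[X²] = Var(X) + (E[X])² = \frac{1}{9} + (\frac{1}{3})² = \frac{2}{9}
E[X(X-1)] = \frac{2}{9} - \frac{1}{3} = - \frac{1}{9}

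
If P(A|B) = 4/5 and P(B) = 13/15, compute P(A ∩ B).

By definition, P(A|B) = P(A ∩ B) / P(B)
So P(A ∩ B) = P(A|B) × P(B)
= 4/5 × 13/15
= 52/75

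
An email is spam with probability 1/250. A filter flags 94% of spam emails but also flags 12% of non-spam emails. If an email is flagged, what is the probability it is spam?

Let D = the rare event, + = positive/flagged.
P(D) = 1/250
P(+|D) = 94/100 = 47/50
P(+|D') = 12/100 = 3/25
P(+) = P(+|D)P(D) + P(+|D')P(D')
     = \frac{47}{50} × \frac{1}{250} + \frac{3}{25} × \frac{249}{250}
     = \frac{1541}{12500}
P(D|+) = P(+|D)P(D)/P(+) = \frac{47}{1541}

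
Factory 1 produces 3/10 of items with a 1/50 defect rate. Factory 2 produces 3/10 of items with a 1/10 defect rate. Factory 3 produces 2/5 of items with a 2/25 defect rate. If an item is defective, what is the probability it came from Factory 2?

Using Bayes' theorem:
P(F1) = 3/10, P(D|F1) = 1/50
P(F2) = 3/10, P(D|F2) = 1/10
P(F3) = 2/5, P(D|F3) = 2/25
P(D) = P(D|F1)P(F1) + P(D|F2)P(F2) + P(D|F3)P(F3)
     = \frac{17}{250}
P(F2|D) = P(D|F2)P(F2) / P(D)
= \frac{15}{34}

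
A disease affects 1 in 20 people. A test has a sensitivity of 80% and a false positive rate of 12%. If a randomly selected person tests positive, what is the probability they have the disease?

Let D = the rare event, + = positive/flagged.
P(D) = 1/20
P(+|D) = 80/100 = 4/5
P(+|D') = 12/100 = 3/25
P(+) = P(+|D)P(D) + P(+|D')P(D')
     = \frac{4}{5} × \frac{1}{20} + \frac{3}{25} × \frac{19}{20}
     = \frac{77}{500}
P(D|+) = P(+|D)P(D)/P(+) = \frac{20}{77}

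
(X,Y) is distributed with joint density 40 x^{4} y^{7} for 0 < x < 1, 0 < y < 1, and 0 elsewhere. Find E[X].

E[X] = ∫_0^1 ∫_0^1 x × f(x,y) dy dx
= ∫_0^1 ∫_0^1 x × (40 x^{4} y^{7}) dy dx
= \frac{5}{6}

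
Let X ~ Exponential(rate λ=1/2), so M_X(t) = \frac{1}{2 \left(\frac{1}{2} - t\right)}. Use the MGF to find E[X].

To find E[X], compute M^(1)(0):
M^(1)(t) = \frac{1}{2 \left(\frac{1}{2} - t\right)^{2}}
M^(1)(0) = 2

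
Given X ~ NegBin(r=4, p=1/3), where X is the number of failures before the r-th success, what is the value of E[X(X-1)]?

E[X(X-1)] = E[X² - X] = E[X²] - E[X]
E[X] = 8
E[X²] = Var(X) + (E[X])² = 24 + (8)² = 88
E[X(X-1)] = 88 - 8 = 80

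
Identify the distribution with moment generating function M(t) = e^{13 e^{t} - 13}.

The MGF M(t) = e^{13 e^{t} - 13} is the standard form for the Poisson distribution.
Comparing with the known MGF formula identifies: Poisson(λ=13)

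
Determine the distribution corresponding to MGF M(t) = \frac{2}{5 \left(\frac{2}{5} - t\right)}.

The MGF M(t) = \frac{2}{5 \left(\frac{2}{5} - t\right)} is the standard form for the Exponential distribution.
Comparing with the known MGF formula identifies: Exponential(rate λ=2/5)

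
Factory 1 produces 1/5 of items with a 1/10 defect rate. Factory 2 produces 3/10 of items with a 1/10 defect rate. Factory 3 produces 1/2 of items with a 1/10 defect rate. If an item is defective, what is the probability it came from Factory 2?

Using Bayes' theorem:
P(F1) = 1/5, P(D|F1) = 1/10
P(F2) = 3/10, P(D|F2) = 1/10
P(F3) = 1/2, P(D|F3) = 1/10
P(D) = P(D|F1)P(F1) + P(D|F2)P(F2) + P(D|F3)P(F3)
     = \frac{1}{10}
P(F2|D) = P(D|F2)P(F2) / P(D)
= \frac{3}{10}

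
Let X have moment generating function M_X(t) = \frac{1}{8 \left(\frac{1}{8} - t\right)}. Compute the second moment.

To find E[X^2], compute M^(2)(0):
M^(1)(t) = \frac{1}{8 \left(\frac{1}{8} - t\right)^{2}}
M^(2)(t) = \frac{1}{4 \left(\frac{1}{8} - t\right)^{3}}
M^(2)(0) = 128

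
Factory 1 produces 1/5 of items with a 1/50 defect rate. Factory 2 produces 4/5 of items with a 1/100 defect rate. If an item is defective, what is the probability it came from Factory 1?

Using Bayes' theorem:
P(F1) = 1/5, P(D|F1) = 1/50
P(F2) = 4/5, P(D|F2) = 1/100
P(D) = P(D|F1)P(F1) + P(D|F2)P(F2)
     = \frac{3}{250}
P(F1|D) = P(D|F1)P(F1) / P(D)
= \frac{1}{3}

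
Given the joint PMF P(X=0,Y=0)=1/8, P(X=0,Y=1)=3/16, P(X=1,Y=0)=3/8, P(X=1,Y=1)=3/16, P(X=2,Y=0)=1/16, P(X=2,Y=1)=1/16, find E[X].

First find marginal of X:
P(X=0) = 5/16
P(X=1) = 9/16
P(X=2) = 1/8
E[X] = 0 × 5/16 + 1 × 9/16 + 2 × 1/8 = 13/16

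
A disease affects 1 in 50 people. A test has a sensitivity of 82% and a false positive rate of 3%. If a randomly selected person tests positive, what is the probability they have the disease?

Let D = the rare event, + = positive/flagged.
P(D) = 1/50
P(+|D) = 82/100 = 41/50
P(+|D') = 3/100
P(+) = P(+|D)P(D) + P(+|D')P(D')
     = \frac{41}{50} × \frac{1}{50} + \frac{3}{100} × \frac{49}{50}
     = \frac{229}{5000}
P(D|+) = P(+|D)P(D)/P(+) = \frac{82}{229}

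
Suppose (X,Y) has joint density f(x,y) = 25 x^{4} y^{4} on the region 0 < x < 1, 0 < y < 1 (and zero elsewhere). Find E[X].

E[X] = ∫_0^1 ∫_0^1 x × f(x,y) dy dx
= ∫_0^1 ∫_0^1 x × (25 x^{4} y^{4}) dy dx
= \frac{5}{6}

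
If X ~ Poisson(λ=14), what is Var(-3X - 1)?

For X ~ Poisson(λ=14):
Var(X) = 14
Var(-3X - 1) = (-3)² × Var(X) = 9 × 14 = 126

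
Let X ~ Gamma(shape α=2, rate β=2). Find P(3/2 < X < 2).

P(3/2 < X < 2) = ∫_{3/2}^{2} f(x) dx
where f(x) = 4 x e^{- 2 x}
= \frac{-5 + 4 e}{e^{4}}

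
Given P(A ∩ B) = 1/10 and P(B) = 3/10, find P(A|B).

P(A|B) = P(A ∩ B) / P(B)
= (1/10) / (3/10)
= 1/3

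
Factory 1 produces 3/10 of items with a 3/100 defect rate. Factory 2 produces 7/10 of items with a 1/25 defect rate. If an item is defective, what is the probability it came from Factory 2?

Using Bayes' theorem:
P(F1) = 3/10, P(D|F1) = 3/100
P(F2) = 7/10, P(D|F2) = 1/25
P(D) = P(D|F1)P(F1) + P(D|F2)P(F2)
     = \frac{37}{1000}
P(F2|D) = P(D|F2)P(F2) / P(D)
= \frac{28}{37}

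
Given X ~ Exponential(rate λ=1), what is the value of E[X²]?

Using the identity E[X²] = Var(X) + (E[X])²:
E[X] = 1
Var(X) = 1
E[X²] = 1 + (1)²
= 2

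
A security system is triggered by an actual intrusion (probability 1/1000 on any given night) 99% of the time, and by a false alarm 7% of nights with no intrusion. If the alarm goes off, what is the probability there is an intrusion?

Let D = the rare event, + = positive/flagged.
P(D) = 1/1000
P(+|D) = 99/100
P(+|D') = 7/100
P(+) = P(+|D)P(D) + P(+|D')P(D')
     = \frac{99}{100} × \frac{1}{1000} + \frac{7}{100} × \frac{999}{1000}
     = \frac{1773}{25000}
P(D|+) = P(+|D)P(D)/P(+) = \frac{11}{788}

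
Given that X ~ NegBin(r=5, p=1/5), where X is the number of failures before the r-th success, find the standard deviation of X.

For X ~ NegBin(r=5, p=1/5), where X is the number of failures before the r-th success:
Var(X) = 100
SD(X) = √(Var(X)) = √(100) = 10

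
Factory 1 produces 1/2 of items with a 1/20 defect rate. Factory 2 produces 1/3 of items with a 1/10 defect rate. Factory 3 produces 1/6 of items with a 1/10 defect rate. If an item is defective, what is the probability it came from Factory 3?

Using Bayes' theorem:
P(F1) = 1/2, P(D|F1) = 1/20
P(F2) = 1/3, P(D|F2) = 1/10
P(F3) = 1/6, P(D|F3) = 1/10
P(D) = P(D|F1)P(F1) + P(D|F2)P(F2) + P(D|F3)P(F3)
     = \frac{3}{40}
P(F3|D) = P(D|F3)P(F3) / P(D)
= \frac{2}{9}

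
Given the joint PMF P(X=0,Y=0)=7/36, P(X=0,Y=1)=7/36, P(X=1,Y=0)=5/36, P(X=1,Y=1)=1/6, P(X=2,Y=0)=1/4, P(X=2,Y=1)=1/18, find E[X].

First find marginal of X:
P(X=0) = 7/18
P(X=1) = 11/36
P(X=2) = 11/36
E[X] = 0 × 7/18 + 1 × 11/36 + 2 × 11/36 = 11/12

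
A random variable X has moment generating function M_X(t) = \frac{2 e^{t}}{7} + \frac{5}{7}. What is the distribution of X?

The MGF M(t) = \frac{2 e^{t}}{7} + \frac{5}{7} is the standard form for the Bernoulli distribution.
Comparing with the known MGF formula identifies: Bernoulli(p=2/7)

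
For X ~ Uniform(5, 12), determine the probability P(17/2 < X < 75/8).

P(17/2 < X < 75/8) = ∫_{17/2}^{75/8} f(x) dx
where f(x) = \frac{1}{7}
= \frac{1}{8}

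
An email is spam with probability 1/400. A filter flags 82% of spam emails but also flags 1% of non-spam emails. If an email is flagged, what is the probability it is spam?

Let D = the rare event, + = positive/flagged.
P(D) = 1/400
P(+|D) = 82/100 = 41/50
P(+|D') = 1/100
P(+) = P(+|D)P(D) + P(+|D')P(D')
     = \frac{41}{50} × \frac{1}{400} + \frac{1}{100} × \frac{399}{400}
     = \frac{481}{40000}
P(D|+) = P(+|D)P(D)/P(+) = \frac{82}{481}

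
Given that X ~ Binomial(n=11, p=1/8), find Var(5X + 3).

For X ~ Binomial(n=11, p=1/8):
Var(X) = \frac{77}{64}
Var(5X + 3) = (5)² × Var(X) = 25 × \frac{77}{64} = \frac{1925}{64}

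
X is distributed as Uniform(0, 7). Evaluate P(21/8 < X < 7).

P(21/8 < X < 7) = ∫_{21/8}^{7} f(x) dx
where f(x) = \frac{1}{7}
= \frac{5}{8}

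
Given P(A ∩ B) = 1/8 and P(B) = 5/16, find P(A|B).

P(A|B) = P(A ∩ B) / P(B)
= (1/8) / (5/16)
= 2/5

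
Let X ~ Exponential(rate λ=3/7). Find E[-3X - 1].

For X ~ Exponential(rate λ=3/7):
E[X] = \frac{7}{3}
E[-3X - 1] = -3 × E[X] - 1 = -8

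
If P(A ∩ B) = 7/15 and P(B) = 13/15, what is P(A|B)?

P(A|B) = P(A ∩ B) / P(B)
= (7/15) / (13/15)
= 7/13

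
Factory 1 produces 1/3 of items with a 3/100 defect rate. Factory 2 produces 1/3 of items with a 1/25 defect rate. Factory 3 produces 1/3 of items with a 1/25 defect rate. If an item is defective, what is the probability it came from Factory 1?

Using Bayes' theorem:
P(F1) = 1/3, P(D|F1) = 3/100
P(F2) = 1/3, P(D|F2) = 1/25
P(F3) = 1/3, P(D|F3) = 1/25
P(D) = P(D|F1)P(F1) + P(D|F2)P(F2) + P(D|F3)P(F3)
     = \frac{11}{300}
P(F1|D) = P(D|F1)P(F1) / P(D)
= \frac{3}{11}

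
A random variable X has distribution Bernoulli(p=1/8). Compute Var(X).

For X ~ Bernoulli(p=1/8):
Var(X) = \frac{7}{64}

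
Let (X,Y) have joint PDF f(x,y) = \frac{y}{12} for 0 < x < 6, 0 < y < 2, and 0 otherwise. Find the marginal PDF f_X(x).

f_X(x) = ∫_0^2 f(x,y) dy
= ∫_0^2 \frac{y}{12} dy
= \frac{1}{6} for 0 < x < 6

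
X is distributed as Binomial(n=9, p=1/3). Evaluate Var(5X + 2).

For X ~ Binomial(n=9, p=1/3):
Var(X) = 2
Var(5X + 2) = (5)² × Var(X) = 25 × 2 = 50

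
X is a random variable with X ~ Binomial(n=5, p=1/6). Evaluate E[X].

For X ~ Binomial(n=5, p=1/6), the expected value is:
E[X] = \frac{5}{6}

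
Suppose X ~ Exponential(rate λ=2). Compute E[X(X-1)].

E[X(X-1)] = E[X² - X] = E[X²] - E[X]
E[X] = \frac{1}{2}
E[X²] = Var(X) + (E[X])² = \frac{1}{4} + (\frac{1}{2})² = \frac{1}{2}
E[X(X-1)] = \frac{1}{2} - \frac{1}{2} = 0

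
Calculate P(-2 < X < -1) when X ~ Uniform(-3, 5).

P(-2 < X < -1) = ∫_{-2}^{-1} f(x) dx
where f(x) = \frac{1}{8}
= \frac{1}{8}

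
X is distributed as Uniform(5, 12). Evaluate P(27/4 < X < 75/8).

P(27/4 < X < 75/8) = ∫_{27/4}^{75/8} f(x) dx
where f(x) = \frac{1}{7}
= \frac{3}{8}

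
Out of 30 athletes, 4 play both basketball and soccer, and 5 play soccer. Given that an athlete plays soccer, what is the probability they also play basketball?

P(A ∩ B) = 4/30 = 2/15
P(B) = 5/30 = 1/6
P(A|B) = P(A ∩ B) / P(B) = (2/15) / (1/6) = 4/5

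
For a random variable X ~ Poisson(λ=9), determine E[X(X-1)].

E[X(X-1)] = E[X² - X] = E[X²] - E[X]
E[X] = 9
E[X²] = Var(X) + (E[X])² = 9 + (9)² = 90
E[X(X-1)] = 90 - 9 = 81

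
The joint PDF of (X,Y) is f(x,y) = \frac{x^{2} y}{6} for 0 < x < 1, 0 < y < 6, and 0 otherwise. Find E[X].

f_X(x) = ∫_0^6 \frac{x^{2} y}{6} dy = 3 x^{2}
E[X] = ∫_0^1 x × (3 x^{2}) dx = \frac{3}{4}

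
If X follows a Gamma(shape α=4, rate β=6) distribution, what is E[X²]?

Using the identity E[X²] = Var(X) + (E[X])²:
E[X] = \frac{2}{3}
Var(X) = \frac{1}{9}
E[X²] = \frac{1}{9} + (\frac{2}{3})²
= \frac{5}{9}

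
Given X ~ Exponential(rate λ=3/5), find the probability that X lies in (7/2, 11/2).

P(7/2 < X < 11/2) = ∫_{7/2}^{11/2} f(x) dx
where f(x) = \frac{3 e^{- \frac{3 x}{5}}}{5}
= - \frac{1 - e^{\frac{6}{5}}}{e^{\frac{33}{10}}}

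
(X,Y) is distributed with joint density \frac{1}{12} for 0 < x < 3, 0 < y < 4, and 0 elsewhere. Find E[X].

f_X(x) = ∫_0^4 \frac{1}{12} dy = \frac{1}{3}
E[X] = ∫_0^3 x × (\frac{1}{3}) dx = \frac{3}{2}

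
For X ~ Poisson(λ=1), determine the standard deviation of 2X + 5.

For X ~ Poisson(λ=1):
Var(X) = 1
SD(X) = √(Var(X)) = √(1) = 1
SD(2X + 5) = |2| × SD(X) = 2 × 1 = 2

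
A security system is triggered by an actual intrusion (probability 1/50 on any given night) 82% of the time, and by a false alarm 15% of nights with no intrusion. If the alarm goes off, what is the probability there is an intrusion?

Let D = the rare event, + = positive/flagged.
P(D) = 1/50
P(+|D) = 82/100 = 41/50
P(+|D') = 15/100 = 3/20
P(+) = P(+|D)P(D) + P(+|D')P(D')
     = \frac{41}{50} × \frac{1}{50} + \frac{3}{20} × \frac{49}{50}
     = \frac{817}{5000}
P(D|+) = P(+|D)P(D)/P(+) = \frac{82}{817}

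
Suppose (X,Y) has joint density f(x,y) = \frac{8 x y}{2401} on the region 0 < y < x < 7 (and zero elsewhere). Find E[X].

f_X(x) = ∫_0^x \frac{8 x y}{2401} dy = \frac{4 x^{3}}{2401}
E[X] = ∫_0^7 x × (\frac{4 x^{3}}{2401}) dx = \frac{28}{5}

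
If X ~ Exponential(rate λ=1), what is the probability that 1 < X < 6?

P(1 < X < 6) = ∫_{1}^{6} f(x) dx
where f(x) = e^{- x}
= - \frac{1 - e^{5}}{e^{6}}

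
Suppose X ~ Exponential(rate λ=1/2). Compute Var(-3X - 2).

For X ~ Exponential(rate λ=1/2):
Var(X) = 4
Var(-3X - 2) = (-3)² × Var(X) = 9 × 4 = 36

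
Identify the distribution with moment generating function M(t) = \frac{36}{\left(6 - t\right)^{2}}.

The MGF M(t) = \frac{36}{\left(6 - t\right)^{2}} is the standard form for the Gamma distribution.
Comparing with the known MGF formula identifies: Gamma(shape α=2, rate β=6)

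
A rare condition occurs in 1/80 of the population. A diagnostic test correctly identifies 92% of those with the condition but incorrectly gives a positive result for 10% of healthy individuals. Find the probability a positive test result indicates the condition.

Let D = the rare event, + = positive/flagged.
P(D) = 1/80
P(+|D) = 92/100 = 23/25
P(+|D') = 10/100 = 1/10
P(+) = P(+|D)P(D) + P(+|D')P(D')
     = \frac{23}{25} × \frac{1}{80} + \frac{1}{10} × \frac{79}{80}
     = \frac{441}{4000}
P(D|+) = P(+|D)P(D)/P(+) = \frac{46}{441}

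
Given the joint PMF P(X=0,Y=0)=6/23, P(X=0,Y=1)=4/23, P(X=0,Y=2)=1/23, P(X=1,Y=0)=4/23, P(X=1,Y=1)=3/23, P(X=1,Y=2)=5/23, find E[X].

First find marginal of X:
P(X=0) = 11/23
P(X=1) = 12/23
E[X] = 0 × 11/23 + 1 × 12/23 = 12/23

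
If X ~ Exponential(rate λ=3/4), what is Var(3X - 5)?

For X ~ Exponential(rate λ=3/4):
Var(X) = \frac{16}{9}
Var(3X - 5) = (3)² × Var(X) = 9 × \frac{16}{9} = 16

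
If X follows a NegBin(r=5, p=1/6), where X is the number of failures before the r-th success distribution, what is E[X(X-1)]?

E[X(X-1)] = E[X² - X] = E[X²] - E[X]
E[X] = 25
E[X²] = Var(X) + (E[X])² = 150 + (25)² = 775
E[X(X-1)] = 775 - 25 = 750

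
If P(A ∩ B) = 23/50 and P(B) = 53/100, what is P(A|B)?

P(A|B) = P(A ∩ B) / P(B)
= (23/50) / (53/100)
= 46/53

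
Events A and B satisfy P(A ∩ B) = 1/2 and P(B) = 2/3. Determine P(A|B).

P(A|B) = P(A ∩ B) / P(B)
= (1/2) / (2/3)
= 3/4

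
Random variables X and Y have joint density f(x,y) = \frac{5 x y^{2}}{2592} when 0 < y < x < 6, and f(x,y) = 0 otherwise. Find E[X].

f_X(x) = ∫_0^x \frac{5 x y^{2}}{2592} dy = \frac{5 x^{4}}{7776}
E[X] = ∫_0^6 x × (\frac{5 x^{4}}{7776}) dx = 5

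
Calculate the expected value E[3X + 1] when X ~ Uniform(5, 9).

For X ~ Uniform(5, 9):
E[X] = 7
E[3X + 1] = 3 × E[X] + 1 = 22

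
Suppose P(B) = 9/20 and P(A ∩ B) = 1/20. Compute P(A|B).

P(A|B) = P(A ∩ B) / P(B)
= (1/20) / (9/20)
= 1/9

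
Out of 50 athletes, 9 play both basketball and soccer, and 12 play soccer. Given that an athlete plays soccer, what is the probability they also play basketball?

P(A ∩ B) = 9/50
P(B) = 12/50 = 6/25
P(A|B) = P(A ∩ B) / P(B) = (9/50) / (6/25) = 3/4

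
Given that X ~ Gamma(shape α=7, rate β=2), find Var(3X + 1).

For X ~ Gamma(shape α=7, rate β=2):
Var(X) = \frac{7}{4}
Var(3X + 1) = (3)² × Var(X) = 9 × \frac{7}{4} = \frac{63}{4}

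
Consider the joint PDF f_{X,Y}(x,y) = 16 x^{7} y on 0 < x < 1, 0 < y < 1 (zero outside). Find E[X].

E[X] = ∫_0^1 ∫_0^1 x × f(x,y) dy dx
= ∫_0^1 ∫_0^1 x × (16 x^{7} y) dy dx
= \frac{8}{9}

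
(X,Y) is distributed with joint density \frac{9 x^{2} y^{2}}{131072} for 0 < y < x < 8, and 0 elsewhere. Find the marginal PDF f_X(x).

f_X(x) = ∫_0^x \frac{9 x^{2} y^{2}}{131072} dy = \frac{3 x^{5}}{131072}
for 0 < x < 8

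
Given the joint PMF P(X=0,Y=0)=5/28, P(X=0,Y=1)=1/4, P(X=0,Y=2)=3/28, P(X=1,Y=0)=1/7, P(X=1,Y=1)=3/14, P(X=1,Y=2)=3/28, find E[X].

First find marginal of X:
P(X=0) = 15/28
P(X=1) = 13/28
E[X] = 0 × 15/28 + 1 × 13/28 = 13/28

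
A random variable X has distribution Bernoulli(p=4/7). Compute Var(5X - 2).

For X ~ Bernoulli(p=4/7):
Var(X) = \frac{12}{49}
Var(5X - 2) = (5)² × Var(X) = 25 × \frac{12}{49} = \frac{300}{49}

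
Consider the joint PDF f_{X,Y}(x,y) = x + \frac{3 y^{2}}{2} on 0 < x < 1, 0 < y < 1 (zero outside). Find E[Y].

E[Y] = ∫_0^1 ∫_0^1 y × f(x,y) dx dy
= \frac{5}{8}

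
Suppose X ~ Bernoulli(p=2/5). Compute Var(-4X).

For X ~ Bernoulli(p=2/5):
Var(X) = \frac{6}{25}
Var(-4X) = (-4)² × Var(X) = 16 × \frac{6}{25} = \frac{96}{25}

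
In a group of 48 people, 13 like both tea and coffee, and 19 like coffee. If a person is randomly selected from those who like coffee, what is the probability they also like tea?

P(A ∩ B) = 13/48
P(B) = 19/48
P(A|B) = P(A ∩ B) / P(B) = (13/48) / (19/48) = 13/19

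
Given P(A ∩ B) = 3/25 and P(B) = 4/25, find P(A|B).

P(A|B) = P(A ∩ B) / P(B)
= (3/25) / (4/25)
= 3/4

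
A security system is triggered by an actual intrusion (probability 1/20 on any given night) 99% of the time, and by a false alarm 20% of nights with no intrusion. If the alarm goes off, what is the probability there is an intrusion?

Let D = the rare event, + = positive/flagged.
P(D) = 1/20
P(+|D) = 99/100
P(+|D') = 20/100 = 1/5
P(+) = P(+|D)P(D) + P(+|D')P(D')
     = \frac{99}{100} × \frac{1}{20} + \frac{1}{5} × \frac{19}{20}
     = \frac{479}{2000}
P(D|+) = P(+|D)P(D)/P(+) = \frac{99}{479}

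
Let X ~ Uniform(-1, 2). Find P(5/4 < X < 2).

P(5/4 < X < 2) = ∫_{5/4}^{2} f(x) dx
where f(x) = \frac{1}{3}
= \frac{1}{4}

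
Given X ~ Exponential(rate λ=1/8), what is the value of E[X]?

For X ~ Exponential(rate λ=1/8), the expected value is:
E[X] = 8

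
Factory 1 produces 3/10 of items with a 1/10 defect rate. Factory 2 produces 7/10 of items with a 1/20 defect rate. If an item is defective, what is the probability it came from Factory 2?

Using Bayes' theorem:
P(F1) = 3/10, P(D|F1) = 1/10
P(F2) = 7/10, P(D|F2) = 1/20
P(D) = P(D|F1)P(F1) + P(D|F2)P(F2)
     = \frac{13}{200}
P(F2|D) = P(D|F2)P(F2) / P(D)
= \frac{7}{13}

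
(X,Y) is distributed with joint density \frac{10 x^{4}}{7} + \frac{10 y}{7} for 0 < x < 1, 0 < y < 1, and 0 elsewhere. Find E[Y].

E[Y] = ∫_0^1 ∫_0^1 y × f(x,y) dx dy
= \frac{13}{21}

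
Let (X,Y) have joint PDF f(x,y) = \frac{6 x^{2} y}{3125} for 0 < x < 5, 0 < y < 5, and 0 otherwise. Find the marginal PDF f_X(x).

f_X(x) = ∫_0^5 f(x,y) dy
= ∫_0^5 \frac{6 x^{2} y}{3125} dy
= \frac{3 x^{2}}{125} for 0 < x < 5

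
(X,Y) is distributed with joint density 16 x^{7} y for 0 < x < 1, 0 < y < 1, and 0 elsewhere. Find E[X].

E[X] = ∫_0^1 ∫_0^1 x × f(x,y) dy dx
= ∫_0^1 ∫_0^1 x × (16 x^{7} y) dy dx
= \frac{8}{9}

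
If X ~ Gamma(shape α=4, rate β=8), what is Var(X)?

For X ~ Gamma(shape α=4, rate β=8):
Var(X) = \frac{1}{16}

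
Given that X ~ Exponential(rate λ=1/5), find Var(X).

For X ~ Exponential(rate λ=1/5):
Var(X) = 25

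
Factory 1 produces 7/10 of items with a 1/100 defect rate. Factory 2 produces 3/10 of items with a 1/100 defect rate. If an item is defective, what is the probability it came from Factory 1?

Using Bayes' theorem:
P(F1) = 7/10, P(D|F1) = 1/100
P(F2) = 3/10, P(D|F2) = 1/100
P(D) = P(D|F1)P(F1) + P(D|F2)P(F2)
     = \frac{1}{100}
P(F1|D) = P(D|F1)P(F1) / P(D)
= \frac{7}{10}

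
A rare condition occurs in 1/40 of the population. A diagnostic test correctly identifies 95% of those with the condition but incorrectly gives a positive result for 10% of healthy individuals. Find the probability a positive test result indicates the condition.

Let D = the rare event, + = positive/flagged.
P(D) = 1/40
P(+|D) = 95/100 = 19/20
P(+|D') = 10/100 = 1/10
P(+) = P(+|D)P(D) + P(+|D')P(D')
     = \frac{19}{20} × \frac{1}{40} + \frac{1}{10} × \frac{39}{40}
     = \frac{97}{800}
P(D|+) = P(+|D)P(D)/P(+) = \frac{19}{97}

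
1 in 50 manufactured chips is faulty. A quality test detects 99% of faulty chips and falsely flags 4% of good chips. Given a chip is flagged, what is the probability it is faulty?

Let D = the rare event, + = positive/flagged.
P(D) = 1/50
P(+|D) = 99/100
P(+|D') = 4/100 = 1/25
P(+) = P(+|D)P(D) + P(+|D')P(D')
     = \frac{99}{100} × \frac{1}{50} + \frac{1}{25} × \frac{49}{50}
     = \frac{59}{1000}
P(D|+) = P(+|D)P(D)/P(+) = \frac{99}{295}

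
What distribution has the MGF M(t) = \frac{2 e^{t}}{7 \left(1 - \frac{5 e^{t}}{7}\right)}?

The MGF M(t) = \frac{2 e^{t}}{7 \left(1 - \frac{5 e^{t}}{7}\right)} is the standard form for the Geometric distribution.
Comparing with the known MGF formula identifies: Geometric(p=2/7), X = trial number of first success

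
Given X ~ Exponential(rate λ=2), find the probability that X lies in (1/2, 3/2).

P(1/2 < X < 3/2) = ∫_{1/2}^{3/2} f(x) dx
where f(x) = 2 e^{- 2 x}
= - \frac{1 - e^{2}}{e^{3}}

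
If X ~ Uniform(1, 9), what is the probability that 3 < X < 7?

P(3 < X < 7) = ∫_{3}^{7} f(x) dx
where f(x) = \frac{1}{8}
= \frac{1}{2}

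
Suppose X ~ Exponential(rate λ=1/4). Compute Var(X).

For X ~ Exponential(rate λ=1/4):
Var(X) = 16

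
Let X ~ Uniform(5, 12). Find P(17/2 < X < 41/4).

P(17/2 < X < 41/4) = ∫_{17/2}^{41/4} f(x) dx
where f(x) = \frac{1}{7}
= \frac{1}{4}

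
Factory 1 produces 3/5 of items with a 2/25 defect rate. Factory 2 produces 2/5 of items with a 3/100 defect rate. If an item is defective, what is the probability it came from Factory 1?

Using Bayes' theorem:
P(F1) = 3/5, P(D|F1) = 2/25
P(F2) = 2/5, P(D|F2) = 3/100
P(D) = P(D|F1)P(F1) + P(D|F2)P(F2)
     = \frac{3}{50}
P(F1|D) = P(D|F1)P(F1) / P(D)
= \frac{4}{5}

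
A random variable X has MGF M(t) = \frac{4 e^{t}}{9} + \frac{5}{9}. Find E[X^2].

To find E[X^2], compute M^(2)(0):
M^(1)(t) = \frac{4 e^{t}}{9}
M^(2)(t) = \frac{4 e^{t}}{9}
M^(2)(0) = \frac{4}{9}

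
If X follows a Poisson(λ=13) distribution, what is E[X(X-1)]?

E[X(X-1)] = E[X² - X] = E[X²] - E[X]
E[X] = 13
E[X²] = Var(X) + (E[X])² = 13 + (13)² = 182
E[X(X-1)] = 182 - 13 = 169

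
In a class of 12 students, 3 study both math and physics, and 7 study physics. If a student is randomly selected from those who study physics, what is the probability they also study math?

P(A ∩ B) = 3/12 = 1/4
P(B) = 7/12
P(A|B) = P(A ∩ B) / P(B) = (1/4) / (7/12) = 3/7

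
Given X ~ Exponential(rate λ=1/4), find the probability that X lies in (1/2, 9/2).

P(1/2 < X < 9/2) = ∫_{1/2}^{9/2} f(x) dx
where f(x) = \frac{e^{- \frac{x}{4}}}{4}
= - \frac{1 - e}{e^{\frac{9}{8}}}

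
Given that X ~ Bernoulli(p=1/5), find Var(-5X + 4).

For X ~ Bernoulli(p=1/5):
Var(X) = \frac{4}{25}
Var(-5X + 4) = (-5)² × Var(X) = 25 × \frac{4}{25} = 4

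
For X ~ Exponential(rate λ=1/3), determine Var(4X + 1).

For X ~ Exponential(rate λ=1/3):
Var(X) = 9
Var(4X + 1) = (4)² × Var(X) = 16 × 9 = 144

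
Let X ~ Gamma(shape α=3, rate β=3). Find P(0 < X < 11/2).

P(0 < X < 11/2) = ∫_{0}^{11/2} f(x) dx
where f(x) = \frac{27 x^{2} e^{- 3 x}}{2}
= 1 - \frac{1229}{8 e^{\frac{33}{2}}}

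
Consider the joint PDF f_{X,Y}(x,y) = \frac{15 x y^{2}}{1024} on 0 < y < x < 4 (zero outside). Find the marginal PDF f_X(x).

f_X(x) = ∫_0^x \frac{15 x y^{2}}{1024} dy = \frac{5 x^{4}}{1024}
for 0 < x < 4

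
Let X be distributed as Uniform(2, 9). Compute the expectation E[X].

For X ~ Uniform(2, 9), the expected value is:
E[X] = \frac{11}{2}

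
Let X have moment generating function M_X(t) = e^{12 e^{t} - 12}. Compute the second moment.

To find E[X^2], compute M^(2)(0):
M^(1)(t) = 12 e^{t} e^{12 e^{t} - 12}
M^(2)(t) = 144 e^{2 t} e^{12 e^{t} - 12} + 12 e^{t} e^{12 e^{t} - 12}
M^(2)(0) = 156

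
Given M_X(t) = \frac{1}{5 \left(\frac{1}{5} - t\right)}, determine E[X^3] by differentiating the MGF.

To find E[X^3], compute M^(3)(0):
M^(1)(t) = \frac{1}{5 \left(\frac{1}{5} - t\right)^{2}}
M^(2)(t) = \frac{2}{5 \left(\frac{1}{5} - t\right)^{3}}
M^(3)(t) = \frac{6}{5 \left(\frac{1}{5} - t\right)^{4}}
M^(3)(0) = 750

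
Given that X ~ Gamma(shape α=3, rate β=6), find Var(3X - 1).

For X ~ Gamma(shape α=3, rate β=6):
Var(X) = \frac{1}{12}
Var(3X - 1) = (3)² × Var(X) = 9 × \frac{1}{12} = \frac{3}{4}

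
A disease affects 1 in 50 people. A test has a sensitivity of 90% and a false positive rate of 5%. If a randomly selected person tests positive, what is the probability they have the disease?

Let D = the rare event, + = positive/flagged.
P(D) = 1/50
P(+|D) = 90/100 = 9/10
P(+|D') = 5/100 = 1/20
P(+) = P(+|D)P(D) + P(+|D')P(D')
     = \frac{9}{10} × \frac{1}{50} + \frac{1}{20} × \frac{49}{50}
     = \frac{67}{1000}
P(D|+) = P(+|D)P(D)/P(+) = \frac{18}{67}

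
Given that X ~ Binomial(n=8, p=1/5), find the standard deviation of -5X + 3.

For X ~ Binomial(n=8, p=1/5):
Var(X) = \frac{32}{25}
SD(X) = √(Var(X)) = √(\frac{32}{25}) = \frac{4 \sqrt{2}}{5}
SD(-5X + 3) = |-5| × SD(X) = 5 × \frac{4 \sqrt{2}}{5} = 4 \sqrt{2}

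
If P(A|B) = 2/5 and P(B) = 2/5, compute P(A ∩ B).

By definition, P(A|B) = P(A ∩ B) / P(B)
So P(A ∩ B) = P(A|B) × P(B)
= 2/5 × 2/5
= 4/25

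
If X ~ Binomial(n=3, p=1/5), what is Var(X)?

For X ~ Binomial(n=3, p=1/5):
Var(X) = \frac{12}{25}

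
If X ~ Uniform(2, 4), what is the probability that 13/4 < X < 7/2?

P(13/4 < X < 7/2) = ∫_{13/4}^{7/2} f(x) dx
where f(x) = \frac{1}{2}
= \frac{1}{8}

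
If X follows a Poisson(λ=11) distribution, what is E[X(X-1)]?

E[X(X-1)] = E[X² - X] = E[X²] - E[X]
E[X] = 11
E[X²] = Var(X) + (E[X])² = 11 + (11)² = 132
E[X(X-1)] = 132 - 11 = 121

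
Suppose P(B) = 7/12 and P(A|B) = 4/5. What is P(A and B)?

By definition, P(A|B) = P(A ∩ B) / P(B)
So P(A ∩ B) = P(A|B) × P(B)
= 4/5 × 7/12
= 7/15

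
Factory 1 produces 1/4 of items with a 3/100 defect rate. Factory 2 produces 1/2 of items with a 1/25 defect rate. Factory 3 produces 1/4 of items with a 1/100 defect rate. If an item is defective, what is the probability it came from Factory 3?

Using Bayes' theorem:
P(F1) = 1/4, P(D|F1) = 3/100
P(F2) = 1/2, P(D|F2) = 1/25
P(F3) = 1/4, P(D|F3) = 1/100
P(D) = P(D|F1)P(F1) + P(D|F2)P(F2) + P(D|F3)P(F3)
     = \frac{3}{100}
P(F3|D) = P(D|F3)P(F3) / P(D)
= \frac{1}{12}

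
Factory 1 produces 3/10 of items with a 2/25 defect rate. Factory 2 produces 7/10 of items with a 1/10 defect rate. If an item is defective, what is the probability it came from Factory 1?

Using Bayes' theorem:
P(F1) = 3/10, P(D|F1) = 2/25
P(F2) = 7/10, P(D|F2) = 1/10
P(D) = P(D|F1)P(F1) + P(D|F2)P(F2)
     = \frac{47}{500}
P(F1|D) = P(D|F1)P(F1) / P(D)
= \frac{12}{47}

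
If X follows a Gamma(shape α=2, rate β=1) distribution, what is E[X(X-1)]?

E[X(X-1)] = E[X² - X] = E[X²] - E[X]
E[X] = 2
E[X²] = Var(X) + (E[X])² = 2 + (2)² = 6
E[X(X-1)] = 6 - 2 = 4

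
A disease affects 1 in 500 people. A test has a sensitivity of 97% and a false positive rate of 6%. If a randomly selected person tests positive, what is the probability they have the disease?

Let D = the rare event, + = positive/flagged.
P(D) = 1/500
P(+|D) = 97/100
P(+|D') = 6/100 = 3/50
P(+) = P(+|D)P(D) + P(+|D')P(D')
     = \frac{97}{100} × \frac{1}{500} + \frac{3}{50} × \frac{499}{500}
     = \frac{3091}{50000}
P(D|+) = P(+|D)P(D)/P(+) = \frac{97}{3091}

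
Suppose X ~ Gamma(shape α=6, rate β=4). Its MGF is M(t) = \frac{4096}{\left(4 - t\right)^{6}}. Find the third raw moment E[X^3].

To find E[X^3], compute M^(3)(0):
M^(1)(t) = \frac{24576}{\left(4 - t\right)^{7}}
M^(2)(t) = \frac{172032}{\left(4 - t\right)^{8}}
M^(3)(t) = \frac{1376256}{\left(4 - t\right)^{9}}
M^(3)(0) = \frac{21}{4}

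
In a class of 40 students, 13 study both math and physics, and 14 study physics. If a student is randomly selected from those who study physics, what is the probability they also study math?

P(A ∩ B) = 13/40
P(B) = 14/40 = 7/20
P(A|B) = P(A ∩ B) / P(B) = (13/40) / (7/20) = 13/14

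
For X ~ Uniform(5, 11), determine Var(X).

For X ~ Uniform(5, 11):
Var(X) = 3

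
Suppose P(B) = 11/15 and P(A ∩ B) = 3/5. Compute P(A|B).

P(A|B) = P(A ∩ B) / P(B)
= (3/5) / (11/15)
= 9/11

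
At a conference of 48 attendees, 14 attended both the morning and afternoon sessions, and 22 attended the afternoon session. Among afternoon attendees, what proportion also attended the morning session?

P(A ∩ B) = 14/48 = 7/24
P(B) = 22/48 = 11/24
P(A|B) = P(A ∩ B) / P(B) = (7/24) / (11/24) = 7/11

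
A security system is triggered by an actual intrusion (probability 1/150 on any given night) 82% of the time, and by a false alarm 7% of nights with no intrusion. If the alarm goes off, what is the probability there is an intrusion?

Let D = the rare event, + = positive/flagged.
P(D) = 1/150
P(+|D) = 82/100 = 41/50
P(+|D') = 7/100
P(+) = P(+|D)P(D) + P(+|D')P(D')
     = \frac{41}{50} × \frac{1}{150} + \frac{7}{100} × \frac{149}{150}
     = \frac{3}{40}
P(D|+) = P(+|D)P(D)/P(+) = \frac{82}{1125}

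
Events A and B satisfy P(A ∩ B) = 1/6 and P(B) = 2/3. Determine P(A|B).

P(A|B) = P(A ∩ B) / P(B)
= (1/6) / (2/3)
= 1/4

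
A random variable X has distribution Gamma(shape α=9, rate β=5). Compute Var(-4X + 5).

For X ~ Gamma(shape α=9, rate β=5):
Var(X) = \frac{9}{25}
Var(-4X + 5) = (-4)² × Var(X) = 16 × \frac{9}{25} = \frac{144}{25}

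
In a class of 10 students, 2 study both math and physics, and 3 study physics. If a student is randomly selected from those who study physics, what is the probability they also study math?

P(A ∩ B) = 2/10 = 1/5
P(B) = 3/10
P(A|B) = P(A ∩ B) / P(B) = (1/5) / (3/10) = 2/3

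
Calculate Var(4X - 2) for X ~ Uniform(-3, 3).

For X ~ Uniform(-3, 3):
Var(X) = 3
Var(4X - 2) = (4)² × Var(X) = 16 × 3 = 48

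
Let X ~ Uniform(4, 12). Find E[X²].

Using the identity E[X²] = Var(X) + (E[X])²:
E[X] = 8
Var(X) = \frac{16}{3}
E[X²] = \frac{16}{3} + (8)²
= \frac{208}{3}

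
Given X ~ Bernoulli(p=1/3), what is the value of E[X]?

For X ~ Bernoulli(p=1/3), the expected value is:
E[X] = \frac{1}{3}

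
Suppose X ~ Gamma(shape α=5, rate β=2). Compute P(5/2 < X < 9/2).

P(5/2 < X < 9/2) = ∫_{5/2}^{9/2} f(x) dx
where f(x) = \frac{4 x^{4} e^{- 2 x}}{3}
= \frac{-3563 + 523 e^{4}}{8 e^{9}}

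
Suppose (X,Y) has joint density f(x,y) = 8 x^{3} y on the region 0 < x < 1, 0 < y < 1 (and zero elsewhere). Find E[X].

E[X] = ∫_0^1 ∫_0^1 x × f(x,y) dy dx
= ∫_0^1 ∫_0^1 x × (8 x^{3} y) dy dx
= \frac{4}{5}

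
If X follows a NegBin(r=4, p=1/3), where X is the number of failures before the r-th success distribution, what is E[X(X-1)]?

E[X(X-1)] = E[X² - X] = E[X²] - E[X]
E[X] = 8
E[X²] = Var(X) + (E[X])² = 24 + (8)² = 88
E[X(X-1)] = 88 - 8 = 80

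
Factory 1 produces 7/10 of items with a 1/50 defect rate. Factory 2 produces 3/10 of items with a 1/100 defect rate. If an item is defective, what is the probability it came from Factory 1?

Using Bayes' theorem:
P(F1) = 7/10, P(D|F1) = 1/50
P(F2) = 3/10, P(D|F2) = 1/100
P(D) = P(D|F1)P(F1) + P(D|F2)P(F2)
     = \frac{17}{1000}
P(F1|D) = P(D|F1)P(F1) / P(D)
= \frac{14}{17}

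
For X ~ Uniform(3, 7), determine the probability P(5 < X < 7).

P(5 < X < 7) = ∫_{5}^{7} f(x) dx
where f(x) = \frac{1}{4}
= \frac{1}{2}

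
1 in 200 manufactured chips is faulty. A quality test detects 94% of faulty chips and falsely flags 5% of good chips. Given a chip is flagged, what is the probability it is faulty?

Let D = the rare event, + = positive/flagged.
P(D) = 1/200
P(+|D) = 94/100 = 47/50
P(+|D') = 5/100 = 1/20
P(+) = P(+|D)P(D) + P(+|D')P(D')
     = \frac{47}{50} × \frac{1}{200} + \frac{1}{20} × \frac{199}{200}
     = \frac{1089}{20000}
P(D|+) = P(+|D)P(D)/P(+) = \frac{94}{1089}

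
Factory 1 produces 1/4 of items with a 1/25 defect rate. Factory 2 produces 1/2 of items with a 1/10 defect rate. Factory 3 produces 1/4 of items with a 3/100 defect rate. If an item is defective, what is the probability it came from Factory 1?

Using Bayes' theorem:
P(F1) = 1/4, P(D|F1) = 1/25
P(F2) = 1/2, P(D|F2) = 1/10
P(F3) = 1/4, P(D|F3) = 3/100
P(D) = P(D|F1)P(F1) + P(D|F2)P(F2) + P(D|F3)P(F3)
     = \frac{27}{400}
P(F1|D) = P(D|F1)P(F1) / P(D)
= \frac{4}{27}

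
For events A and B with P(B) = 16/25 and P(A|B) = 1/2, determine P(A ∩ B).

By definition, P(A|B) = P(A ∩ B) / P(B)
So P(A ∩ B) = P(A|B) × P(B)
= 1/2 × 16/25
= 8/25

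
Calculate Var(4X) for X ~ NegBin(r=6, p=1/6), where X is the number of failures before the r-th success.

For X ~ NegBin(r=6, p=1/6), where X is the number of failures before the r-th success:
Var(X) = 180
Var(4X) = (4)² × Var(X) = 16 × 180 = 2880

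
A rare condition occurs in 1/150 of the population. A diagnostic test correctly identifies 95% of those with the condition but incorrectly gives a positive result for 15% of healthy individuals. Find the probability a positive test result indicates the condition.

Let D = the rare event, + = positive/flagged.
P(D) = 1/150
P(+|D) = 95/100 = 19/20
P(+|D') = 15/100 = 3/20
P(+) = P(+|D)P(D) + P(+|D')P(D')
     = \frac{19}{20} × \frac{1}{150} + \frac{3}{20} × \frac{149}{150}
     = \frac{233}{1500}
P(D|+) = P(+|D)P(D)/P(+) = \frac{19}{466}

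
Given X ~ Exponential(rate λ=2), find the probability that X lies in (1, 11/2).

P(1 < X < 11/2) = ∫_{1}^{11/2} f(x) dx
where f(x) = 2 e^{- 2 x}
= - \frac{1 - e^{9}}{e^{11}}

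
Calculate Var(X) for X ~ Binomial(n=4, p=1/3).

For X ~ Binomial(n=4, p=1/3):
Var(X) = \frac{8}{9}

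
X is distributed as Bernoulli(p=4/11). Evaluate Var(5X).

For X ~ Bernoulli(p=4/11):
Var(X) = \frac{28}{121}
Var(5X) = (5)² × Var(X) = 25 × \frac{28}{121} = \frac{700}{121}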